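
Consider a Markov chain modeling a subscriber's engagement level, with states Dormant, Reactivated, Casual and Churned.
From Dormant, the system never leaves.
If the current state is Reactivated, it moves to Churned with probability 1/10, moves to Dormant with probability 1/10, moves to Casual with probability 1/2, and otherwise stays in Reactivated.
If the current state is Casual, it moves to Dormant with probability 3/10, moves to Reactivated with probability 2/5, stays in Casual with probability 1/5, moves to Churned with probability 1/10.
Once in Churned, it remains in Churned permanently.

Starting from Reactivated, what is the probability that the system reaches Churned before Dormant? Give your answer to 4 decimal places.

Let h(s) be the probability of absorption at Churned starting from transient state s. Then h(Churned) = 1 and h(Dormant) = 0. By first-step analysis:
h(Reactivated) = 0.1·0 + 0.3·h(Reactivated) + 0.5·h(Casual) + 0.1·1
h(Casual) = 0.3·0 + 0.4·h(Reactivated) + 0.2·h(Casual) + 0.1·1
Solving: h(Reactivated) = 0.3611, h(Casual) = 0.3056.
Starting from Reactivated, the probability is 0.3611.

0.3611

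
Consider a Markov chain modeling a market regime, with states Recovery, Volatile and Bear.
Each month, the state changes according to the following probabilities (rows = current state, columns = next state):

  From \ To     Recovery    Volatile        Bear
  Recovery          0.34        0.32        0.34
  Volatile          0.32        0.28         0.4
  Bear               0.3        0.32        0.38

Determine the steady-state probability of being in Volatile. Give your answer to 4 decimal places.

0.3077

Let the stationary distribution be π with π = πP and π_1 + π_2 + π_3 = 1.
π_1 = 0.34·π_1 + 0.32·π_2 + 0.3·π_3
π_2 = 0.32·π_1 + 0.28·π_2 + 0.32·π_3
Solving with the normalization constraint gives π = (0.3189, 0.3077, 0.3734).
So the stationary probability of Volatile is 0.3077.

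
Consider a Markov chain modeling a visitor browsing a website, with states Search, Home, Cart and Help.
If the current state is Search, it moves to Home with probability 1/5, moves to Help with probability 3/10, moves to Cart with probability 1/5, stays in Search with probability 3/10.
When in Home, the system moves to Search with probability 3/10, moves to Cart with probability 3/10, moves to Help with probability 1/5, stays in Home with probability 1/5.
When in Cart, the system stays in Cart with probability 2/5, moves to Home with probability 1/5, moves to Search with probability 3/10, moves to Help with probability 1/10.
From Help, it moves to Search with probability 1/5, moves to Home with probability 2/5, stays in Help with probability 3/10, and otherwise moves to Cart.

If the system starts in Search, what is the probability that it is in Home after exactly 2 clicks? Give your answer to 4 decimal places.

0.2600

Propagate the distribution vector 2 clicks from Search.
After 0 clicks: (1.0000, 0.0000, 0.0000, 0.0000)
After 1 click: (0.3000, 0.2000, 0.2000, 0.3000)
After 2 clicks: (0.2700, 0.2600, 0.2300, 0.2400)
P(in Home after 2 clicks) = 0.2600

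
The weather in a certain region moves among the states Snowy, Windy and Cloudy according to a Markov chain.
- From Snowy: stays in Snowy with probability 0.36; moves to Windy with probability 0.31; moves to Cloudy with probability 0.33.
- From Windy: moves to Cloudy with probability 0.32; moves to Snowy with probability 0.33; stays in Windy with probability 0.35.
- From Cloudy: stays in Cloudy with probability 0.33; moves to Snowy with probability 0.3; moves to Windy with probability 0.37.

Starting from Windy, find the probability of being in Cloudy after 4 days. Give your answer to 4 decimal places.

Propagate the distribution vector 4 days from Windy.
After 0 days: (0.0000, 1.0000, 0.0000)
After 1 day: (0.3300, 0.3500, 0.3200)
After 2 days: (0.3303, 0.3432, 0.3265)
After 3 days: (0.3301, 0.3433, 0.3266)
After 4 days: (0.3301, 0.3433, 0.3266)
P(in Cloudy after 4 days) = 0.3266

0.3266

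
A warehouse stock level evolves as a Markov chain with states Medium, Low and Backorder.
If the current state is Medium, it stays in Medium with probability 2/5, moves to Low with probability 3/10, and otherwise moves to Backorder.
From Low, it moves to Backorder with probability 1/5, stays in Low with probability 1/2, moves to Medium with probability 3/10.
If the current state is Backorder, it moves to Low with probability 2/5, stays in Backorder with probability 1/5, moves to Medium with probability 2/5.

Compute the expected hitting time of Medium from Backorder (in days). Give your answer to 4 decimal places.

2.8125

Let t(s) be the expected number of days to first reach Medium from state s, with t(Medium) = 0. Conditioning on the first day:
t(Low) = 1 + 0.5·t(Low) + 0.2·t(Backorder)
t(Backorder) = 1 + 0.4·t(Low) + 0.2·t(Backorder)
Solving: t(Low) = 3.1250, t(Backorder) = 2.8125.
Expected days from Backorder to Medium: 2.8125.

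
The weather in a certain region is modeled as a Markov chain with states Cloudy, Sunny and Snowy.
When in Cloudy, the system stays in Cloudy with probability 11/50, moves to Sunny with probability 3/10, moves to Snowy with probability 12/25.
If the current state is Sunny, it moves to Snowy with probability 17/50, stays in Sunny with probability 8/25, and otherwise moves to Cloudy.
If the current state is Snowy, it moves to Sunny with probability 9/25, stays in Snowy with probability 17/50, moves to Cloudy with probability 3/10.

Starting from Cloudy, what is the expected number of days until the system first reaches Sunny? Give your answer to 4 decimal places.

Let t(s) be the expected number of days to first reach Sunny from state s, with t(Sunny) = 0. Conditioning on the first day:
t(Cloudy) = 1 + 0.22·t(Cloudy) + 0.48·t(Snowy)
t(Snowy) = 1 + 0.3·t(Cloudy) + 0.34·t(Snowy)
Solving: t(Cloudy) = 3.0744, t(Snowy) = 2.9126.
Expected days from Cloudy to Sunny: 3.0744.

3.0744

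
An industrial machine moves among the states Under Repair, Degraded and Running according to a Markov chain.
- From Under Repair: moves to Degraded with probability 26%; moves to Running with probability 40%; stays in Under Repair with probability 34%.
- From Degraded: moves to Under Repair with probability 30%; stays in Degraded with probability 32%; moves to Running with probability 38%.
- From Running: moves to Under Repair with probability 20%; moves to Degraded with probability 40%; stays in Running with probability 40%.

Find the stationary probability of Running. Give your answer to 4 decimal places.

Let the stationary distribution be π with π = πP and π_1 + π_2 + π_3 = 1.
π_1 = 0.34·π_1 + 0.3·π_2 + 0.2·π_3
π_2 = 0.26·π_1 + 0.32·π_2 + 0.4·π_3
Solving with the normalization constraint gives π = (0.2715, 0.3352, 0.3933).
So the stationary probability of Running is 0.3933.

0.3933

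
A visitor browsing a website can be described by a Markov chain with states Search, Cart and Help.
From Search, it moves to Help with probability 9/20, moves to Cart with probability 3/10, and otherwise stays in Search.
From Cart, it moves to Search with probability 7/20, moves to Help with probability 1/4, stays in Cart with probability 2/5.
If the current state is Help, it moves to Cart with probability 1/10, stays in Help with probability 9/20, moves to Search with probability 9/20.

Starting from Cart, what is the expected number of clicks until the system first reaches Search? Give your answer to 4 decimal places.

Let t(s) be the expected number of clicks to first reach Search from state s, with t(Search) = 0. Conditioning on the first click:
t(Cart) = 1 + 0.4·t(Cart) + 0.25·t(Help)
t(Help) = 1 + 0.1·t(Cart) + 0.45·t(Help)
Solving: t(Cart) = 2.6230, t(Help) = 2.2951.
Expected clicks from Cart to Search: 2.6230.

2.6230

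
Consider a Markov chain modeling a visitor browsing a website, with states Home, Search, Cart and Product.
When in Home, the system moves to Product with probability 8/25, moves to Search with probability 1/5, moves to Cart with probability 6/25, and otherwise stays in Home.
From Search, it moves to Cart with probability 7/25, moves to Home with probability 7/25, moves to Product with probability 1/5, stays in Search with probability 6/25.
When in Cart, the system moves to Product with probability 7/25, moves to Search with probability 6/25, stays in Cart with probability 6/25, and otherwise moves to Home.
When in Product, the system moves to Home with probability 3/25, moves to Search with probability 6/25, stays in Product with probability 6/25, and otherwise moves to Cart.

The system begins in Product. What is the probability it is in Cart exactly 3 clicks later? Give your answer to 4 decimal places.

0.2904

Propagate the distribution vector 3 clicks from Product.
After 0 clicks: (0.0000, 0.0000, 0.0000, 1.0000)
After 1 click: (0.1200, 0.2400, 0.4000, 0.2400)
After 2 clicks: (0.2208, 0.2352, 0.2880, 0.2560)
After 3 clicks: (0.2187, 0.2312, 0.2904, 0.2598)
P(in Cart after 3 clicks) = 0.2904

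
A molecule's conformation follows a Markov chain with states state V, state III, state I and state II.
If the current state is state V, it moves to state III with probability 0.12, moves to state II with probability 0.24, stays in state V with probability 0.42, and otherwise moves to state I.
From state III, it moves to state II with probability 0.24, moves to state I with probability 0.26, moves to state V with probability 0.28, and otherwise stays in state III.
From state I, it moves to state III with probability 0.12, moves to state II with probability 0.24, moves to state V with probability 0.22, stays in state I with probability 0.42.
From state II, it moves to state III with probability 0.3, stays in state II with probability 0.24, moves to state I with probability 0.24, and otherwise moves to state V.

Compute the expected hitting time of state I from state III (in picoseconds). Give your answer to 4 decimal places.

4.1178

Let t(s) be the expected number of picoseconds to first reach state I from state s, with t(state I) = 0. Conditioning on the first picosecond:
t(state V) = 1 + 0.42·t(state V) + 0.12·t(state III) + 0.24·t(state II)
t(state III) = 1 + 0.28·t(state V) + 0.22·t(state III) + 0.24·t(state II)
t(state II) = 1 + 0.22·t(state V) + 0.3·t(state III) + 0.24·t(state II)
Solving: t(state V) = 4.3094, t(state III) = 4.1178, t(state II) = 4.1887.
Expected picoseconds from state III to state I: 4.1178.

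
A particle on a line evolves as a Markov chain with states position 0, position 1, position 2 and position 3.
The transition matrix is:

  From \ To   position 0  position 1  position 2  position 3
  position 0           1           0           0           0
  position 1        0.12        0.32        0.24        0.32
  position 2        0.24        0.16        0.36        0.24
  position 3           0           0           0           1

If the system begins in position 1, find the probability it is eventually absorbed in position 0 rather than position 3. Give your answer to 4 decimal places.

Let h(s) be the probability of absorption at position 0 starting from transient state s. Then h(position 0) = 1 and h(position 3) = 0. By first-step analysis:
h(position 1) = 0.12·1 + 0.32·h(position 1) + 0.24·h(position 2) + 0.32·0
h(position 2) = 0.24·1 + 0.16·h(position 1) + 0.36·h(position 2) + 0.24·0
Solving: h(position 1) = 0.3387, h(position 2) = 0.4597.
Starting from position 1, the probability is 0.3387.

0.3387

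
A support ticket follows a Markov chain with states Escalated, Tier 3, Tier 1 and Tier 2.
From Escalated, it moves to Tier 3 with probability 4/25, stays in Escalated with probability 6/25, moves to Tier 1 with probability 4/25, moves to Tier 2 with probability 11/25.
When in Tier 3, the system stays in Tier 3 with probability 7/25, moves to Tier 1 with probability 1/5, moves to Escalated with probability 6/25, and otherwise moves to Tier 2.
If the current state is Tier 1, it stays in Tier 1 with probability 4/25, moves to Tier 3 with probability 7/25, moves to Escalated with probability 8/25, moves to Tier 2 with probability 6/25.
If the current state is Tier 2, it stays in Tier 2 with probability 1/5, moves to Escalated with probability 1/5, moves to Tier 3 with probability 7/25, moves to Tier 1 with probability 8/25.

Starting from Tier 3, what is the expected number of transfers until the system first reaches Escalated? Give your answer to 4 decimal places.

Let t(s) be the expected number of transfers to first reach Escalated from state s, with t(Escalated) = 0. Conditioning on the first transfer:
t(Tier 3) = 1 + 0.28·t(Tier 3) + 0.2·t(Tier 1) + 0.28·t(Tier 2)
t(Tier 1) = 1 + 0.28·t(Tier 3) + 0.16·t(Tier 1) + 0.24·t(Tier 2)
t(Tier 2) = 1 + 0.28·t(Tier 3) + 0.32·t(Tier 1) + 0.2·t(Tier 2)
Solving: t(Tier 3) = 4.0378, t(Tier 1) = 3.7228, t(Tier 2) = 4.1523.
Expected transfers from Tier 3 to Escalated: 4.0378.

4.0378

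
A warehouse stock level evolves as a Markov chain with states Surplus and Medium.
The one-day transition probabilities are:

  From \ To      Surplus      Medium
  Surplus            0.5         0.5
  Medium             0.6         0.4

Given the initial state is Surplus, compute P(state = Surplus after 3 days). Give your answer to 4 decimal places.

0.5450

Propagate the distribution vector 3 days from Surplus.
After 0 days: (1.0000, 0.0000)
After 1 day: (0.5000, 0.5000)
After 2 days: (0.5500, 0.4500)
After 3 days: (0.5450, 0.4550)
P(in Surplus after 3 days) = 0.5450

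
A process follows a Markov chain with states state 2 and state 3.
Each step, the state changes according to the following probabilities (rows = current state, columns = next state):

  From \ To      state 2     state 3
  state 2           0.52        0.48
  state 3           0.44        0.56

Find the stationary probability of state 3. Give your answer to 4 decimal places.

0.5217

Let the stationary distribution be π with π = πP and π_1 + π_2 = 1.
π_1 = 0.52·π_1 + 0.44·π_2
Solving with the normalization constraint gives π = (0.4783, 0.5217).
So the stationary probability of state 3 is 0.5217.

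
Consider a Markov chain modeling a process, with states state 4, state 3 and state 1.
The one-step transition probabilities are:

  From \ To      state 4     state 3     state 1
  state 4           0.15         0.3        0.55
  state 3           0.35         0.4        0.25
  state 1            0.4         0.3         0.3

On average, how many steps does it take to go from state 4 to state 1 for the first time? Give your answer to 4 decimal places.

2.2222

Let t(s) be the expected number of steps to first reach state 1 from state s, with t(state 1) = 0. Conditioning on the first step:
t(state 4) = 1 + 0.15·t(state 4) + 0.3·t(state 3)
t(state 3) = 1 + 0.35·t(state 4) + 0.4·t(state 3)
Solving: t(state 4) = 2.2222, t(state 3) = 2.9630.
Expected steps from state 4 to state 1: 2.2222.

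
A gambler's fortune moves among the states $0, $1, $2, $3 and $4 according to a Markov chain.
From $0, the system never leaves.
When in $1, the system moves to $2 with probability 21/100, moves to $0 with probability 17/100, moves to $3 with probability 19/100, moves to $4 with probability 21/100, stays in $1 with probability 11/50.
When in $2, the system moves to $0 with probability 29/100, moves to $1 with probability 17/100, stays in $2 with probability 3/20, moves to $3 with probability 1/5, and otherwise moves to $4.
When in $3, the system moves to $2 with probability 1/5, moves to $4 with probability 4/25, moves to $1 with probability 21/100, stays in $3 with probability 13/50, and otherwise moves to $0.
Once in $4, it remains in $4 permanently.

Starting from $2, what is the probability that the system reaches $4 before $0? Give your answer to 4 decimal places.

Let h(s) be the probability of absorption at $4 starting from transient state s. Then h($4) = 1 and h($0) = 0. By first-step analysis:
h($1) = 0.17·0 + 0.22·h($1) + 0.21·h($2) + 0.19·h($3) + 0.21·1
h($2) = 0.29·0 + 0.17·h($1) + 0.15·h($2) + 0.2·h($3) + 0.19·1
h($3) = 0.17·0 + 0.21·h($1) + 0.2·h($2) + 0.26·h($3) + 0.16·1
Solving: h($1) = 0.5028, h($2) = 0.4363, h($3) = 0.4768.
Starting from $2, the probability is 0.4363.

0.4363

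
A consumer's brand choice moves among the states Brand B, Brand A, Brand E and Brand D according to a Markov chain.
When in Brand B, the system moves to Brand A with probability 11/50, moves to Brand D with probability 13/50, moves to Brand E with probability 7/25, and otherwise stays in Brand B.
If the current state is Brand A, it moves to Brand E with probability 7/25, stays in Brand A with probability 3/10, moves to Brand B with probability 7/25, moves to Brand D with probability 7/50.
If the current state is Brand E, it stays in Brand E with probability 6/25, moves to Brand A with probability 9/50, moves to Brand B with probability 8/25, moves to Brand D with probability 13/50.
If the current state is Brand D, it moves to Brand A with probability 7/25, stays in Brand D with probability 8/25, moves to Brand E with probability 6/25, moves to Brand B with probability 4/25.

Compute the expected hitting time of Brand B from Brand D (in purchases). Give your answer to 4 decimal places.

4.3237

Let t(s) be the expected number of purchases to first reach Brand B from state s, with t(Brand B) = 0. Conditioning on the first purchase:
t(Brand A) = 1 + 0.3·t(Brand A) + 0.28·t(Brand E) + 0.14·t(Brand D)
t(Brand E) = 1 + 0.18·t(Brand A) + 0.24·t(Brand E) + 0.26·t(Brand D)
t(Brand D) = 1 + 0.28·t(Brand A) + 0.24·t(Brand E) + 0.32·t(Brand D)
Solving: t(Brand A) = 3.7683, t(Brand E) = 3.6874, t(Brand D) = 4.3237.
Expected purchases from Brand D to Brand B: 4.3237.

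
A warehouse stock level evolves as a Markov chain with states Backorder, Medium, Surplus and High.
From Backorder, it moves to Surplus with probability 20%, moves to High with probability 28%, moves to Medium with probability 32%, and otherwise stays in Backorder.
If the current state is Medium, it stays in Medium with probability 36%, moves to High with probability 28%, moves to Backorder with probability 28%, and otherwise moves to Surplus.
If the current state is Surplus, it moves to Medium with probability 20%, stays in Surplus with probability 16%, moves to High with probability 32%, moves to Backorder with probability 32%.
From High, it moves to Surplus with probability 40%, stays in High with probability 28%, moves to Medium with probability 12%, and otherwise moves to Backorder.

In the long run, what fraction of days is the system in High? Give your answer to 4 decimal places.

0.2888

Let the stationary distribution be π with π = πP and π_1 + π_2 + π_3 + π_4 = 1.
π_1 = 0.2·π_1 + 0.28·π_2 + 0.32·π_3 + 0.2·π_4
π_2 = 0.32·π_1 + 0.36·π_2 + 0.2·π_3 + 0.12·π_4
π_3 = 0.2·π_1 + 0.08·π_2 + 0.16·π_3 + 0.4·π_4
Solving with the normalization constraint gives π = (0.2460, 0.2457, 0.2195, 0.2888).
So the stationary probability of High is 0.2888.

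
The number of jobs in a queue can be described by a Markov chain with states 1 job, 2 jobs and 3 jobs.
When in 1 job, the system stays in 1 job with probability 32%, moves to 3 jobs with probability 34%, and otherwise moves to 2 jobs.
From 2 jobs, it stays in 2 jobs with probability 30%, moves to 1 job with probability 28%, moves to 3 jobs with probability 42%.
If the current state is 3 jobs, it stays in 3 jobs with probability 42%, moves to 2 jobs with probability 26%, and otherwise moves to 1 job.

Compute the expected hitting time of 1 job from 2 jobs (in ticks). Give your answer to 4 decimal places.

3.3693

Let t(s) be the expected number of ticks to first reach 1 job from state s, with t(1 job) = 0. Conditioning on the first tick:
t(2 jobs) = 1 + 0.3·t(2 jobs) + 0.42·t(3 jobs)
t(3 jobs) = 1 + 0.26·t(2 jobs) + 0.42·t(3 jobs)
Solving: t(2 jobs) = 3.3693, t(3 jobs) = 3.2345.
Expected ticks from 2 jobs to 1 job: 3.3693.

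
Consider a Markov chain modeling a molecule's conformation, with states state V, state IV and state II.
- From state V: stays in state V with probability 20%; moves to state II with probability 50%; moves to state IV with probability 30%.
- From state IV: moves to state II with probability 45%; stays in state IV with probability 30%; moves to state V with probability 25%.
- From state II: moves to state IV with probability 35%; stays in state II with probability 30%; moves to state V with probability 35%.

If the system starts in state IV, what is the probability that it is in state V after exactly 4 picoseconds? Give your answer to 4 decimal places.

Propagate the distribution vector 4 picoseconds from state IV.
After 0 picoseconds: (0.0000, 1.0000, 0.0000)
After 1 picosecond: (0.2500, 0.3000, 0.4500)
After 2 picoseconds: (0.2825, 0.3225, 0.3950)
After 3 picoseconds: (0.2754, 0.3198, 0.4049)
After 4 picoseconds: (0.2767, 0.3202, 0.4030)
P(in state V after 4 picoseconds) = 0.2767

0.2767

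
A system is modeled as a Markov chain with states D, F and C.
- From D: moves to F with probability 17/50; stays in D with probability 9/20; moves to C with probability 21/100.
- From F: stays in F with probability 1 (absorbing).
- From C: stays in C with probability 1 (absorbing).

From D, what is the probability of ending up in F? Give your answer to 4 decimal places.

Let h(s) be the probability of absorption at F starting from transient state s. Then h(F) = 1 and h(C) = 0. By first-step analysis:
h(D) = 0.45·h(D) + 0.34·1 + 0.21·0
Solving: h(D) = 0.6182.
Starting from D, the probability is 0.6182.

0.6182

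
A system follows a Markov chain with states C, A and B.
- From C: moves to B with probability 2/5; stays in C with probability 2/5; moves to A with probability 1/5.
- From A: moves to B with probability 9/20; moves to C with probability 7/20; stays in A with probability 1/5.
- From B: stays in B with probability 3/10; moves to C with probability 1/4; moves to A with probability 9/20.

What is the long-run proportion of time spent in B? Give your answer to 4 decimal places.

Let the stationary distribution be π with π = πP and π_1 + π_2 + π_3 = 1.
π_1 = 0.4·π_1 + 0.35·π_2 + 0.25·π_3
π_2 = 0.2·π_1 + 0.2·π_2 + 0.45·π_3
Solving with the normalization constraint gives π = (0.3287, 0.2943, 0.3770).
So the stationary probability of B is 0.3770.

0.3770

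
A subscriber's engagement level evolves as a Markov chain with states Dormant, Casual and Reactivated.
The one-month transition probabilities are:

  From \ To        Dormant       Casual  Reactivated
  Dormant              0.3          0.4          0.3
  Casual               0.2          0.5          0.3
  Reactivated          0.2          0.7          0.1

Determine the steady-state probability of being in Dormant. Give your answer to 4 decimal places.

Let the stationary distribution be π with π = πP and π_1 + π_2 + π_3 = 1.
π_1 = 0.3·π_1 + 0.2·π_2 + 0.2·π_3
π_2 = 0.4·π_1 + 0.5·π_2 + 0.7·π_3
Solving with the normalization constraint gives π = (0.2222, 0.5278, 0.2500).
So the stationary probability of Dormant is 0.2222.

0.2222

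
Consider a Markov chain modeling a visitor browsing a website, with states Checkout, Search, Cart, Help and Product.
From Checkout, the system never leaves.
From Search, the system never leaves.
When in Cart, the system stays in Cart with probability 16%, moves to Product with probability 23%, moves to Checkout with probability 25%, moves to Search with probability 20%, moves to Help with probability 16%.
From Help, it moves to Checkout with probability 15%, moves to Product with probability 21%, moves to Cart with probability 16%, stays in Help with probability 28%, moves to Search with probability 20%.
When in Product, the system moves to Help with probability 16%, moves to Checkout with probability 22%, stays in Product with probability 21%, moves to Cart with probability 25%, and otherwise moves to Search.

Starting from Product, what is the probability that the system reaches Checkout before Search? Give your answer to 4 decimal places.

Let h(s) be the probability of absorption at Checkout starting from transient state s. Then h(Checkout) = 1 and h(Search) = 0. By first-step analysis:
h(Cart) = 0.25·1 + 0.2·0 + 0.16·h(Cart) + 0.16·h(Help) + 0.23·h(Product)
h(Help) = 0.15·1 + 0.2·0 + 0.16·h(Cart) + 0.28·h(Help) + 0.21·h(Product)
h(Product) = 0.22·1 + 0.16·0 + 0.25·h(Cart) + 0.16·h(Help) + 0.21·h(Product)
Solving: h(Cart) = 0.5409, h(Help) = 0.4885, h(Product) = 0.5486.
Starting from Product, the probability is 0.5486.

0.5486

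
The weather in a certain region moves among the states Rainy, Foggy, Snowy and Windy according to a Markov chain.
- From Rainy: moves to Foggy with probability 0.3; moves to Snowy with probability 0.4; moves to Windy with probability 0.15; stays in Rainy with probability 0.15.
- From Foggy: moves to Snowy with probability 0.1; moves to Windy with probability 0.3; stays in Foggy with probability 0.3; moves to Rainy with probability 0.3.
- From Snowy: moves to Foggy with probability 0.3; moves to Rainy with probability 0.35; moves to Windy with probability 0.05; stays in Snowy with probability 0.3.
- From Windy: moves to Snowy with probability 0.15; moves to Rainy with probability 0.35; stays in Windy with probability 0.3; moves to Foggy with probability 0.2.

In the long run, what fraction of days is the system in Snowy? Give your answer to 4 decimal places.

0.2423

Let the stationary distribution be π with π = πP and π_1 + π_2 + π_3 + π_4 = 1.
π_1 = 0.15·π_1 + 0.3·π_2 + 0.35·π_3 + 0.35·π_4
π_2 = 0.3·π_1 + 0.3·π_2 + 0.3·π_3 + 0.2·π_4
π_3 = 0.4·π_1 + 0.1·π_2 + 0.3·π_3 + 0.15·π_4
Solving with the normalization constraint gives π = (0.2800, 0.2803, 0.2423, 0.1974).
So the stationary probability of Snowy is 0.2423.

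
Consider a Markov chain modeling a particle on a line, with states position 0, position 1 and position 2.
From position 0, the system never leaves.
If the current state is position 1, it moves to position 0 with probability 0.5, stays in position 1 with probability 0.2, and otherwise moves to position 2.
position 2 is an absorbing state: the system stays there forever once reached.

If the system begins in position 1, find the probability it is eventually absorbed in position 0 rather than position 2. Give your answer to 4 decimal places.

Let h(s) be the probability of absorption at position 0 starting from transient state s. Then h(position 0) = 1 and h(position 2) = 0. By first-step analysis:
h(position 1) = 0.5·1 + 0.2·h(position 1) + 0.3·0
Solving: h(position 1) = 0.6250.
Starting from position 1, the probability is 0.6250.

0.6250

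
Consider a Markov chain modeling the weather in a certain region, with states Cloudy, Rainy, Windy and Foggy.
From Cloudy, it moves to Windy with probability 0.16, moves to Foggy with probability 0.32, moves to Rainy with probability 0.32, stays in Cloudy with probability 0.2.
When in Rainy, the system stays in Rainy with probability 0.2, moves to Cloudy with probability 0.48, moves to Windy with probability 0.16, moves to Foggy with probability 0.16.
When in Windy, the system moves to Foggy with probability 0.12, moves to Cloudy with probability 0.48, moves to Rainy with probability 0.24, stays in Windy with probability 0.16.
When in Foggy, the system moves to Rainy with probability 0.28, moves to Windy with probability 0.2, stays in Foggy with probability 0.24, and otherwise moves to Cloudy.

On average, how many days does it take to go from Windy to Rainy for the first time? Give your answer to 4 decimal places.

Let t(s) be the expected number of days to first reach Rainy from state s, with t(Rainy) = 0. Conditioning on the first day:
t(Cloudy) = 1 + 0.2·t(Cloudy) + 0.16·t(Windy) + 0.32·t(Foggy)
t(Windy) = 1 + 0.48·t(Cloudy) + 0.16·t(Windy) + 0.12·t(Foggy)
t(Foggy) = 1 + 0.28·t(Cloudy) + 0.2·t(Windy) + 0.24·t(Foggy)
Solving: t(Cloudy) = 3.3811, t(Windy) = 3.6247, t(Foggy) = 3.5153.
Expected days from Windy to Rainy: 3.6247.

3.6247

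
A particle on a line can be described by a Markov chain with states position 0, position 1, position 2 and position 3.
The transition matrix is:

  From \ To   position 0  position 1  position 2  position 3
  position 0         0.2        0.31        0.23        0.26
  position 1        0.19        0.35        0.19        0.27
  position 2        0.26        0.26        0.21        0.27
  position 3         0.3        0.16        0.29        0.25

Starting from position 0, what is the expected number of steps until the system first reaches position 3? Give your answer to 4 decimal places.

3.7700

Let t(s) be the expected number of steps to first reach position 3 from state s, with t(position 3) = 0. Conditioning on the first step:
t(position 0) = 1 + 0.2·t(position 0) + 0.31·t(position 1) + 0.23·t(position 2)
t(position 1) = 1 + 0.19·t(position 0) + 0.35·t(position 1) + 0.19·t(position 2)
t(position 2) = 1 + 0.26·t(position 0) + 0.26·t(position 1) + 0.21·t(position 2)
Solving: t(position 0) = 3.7700, t(position 1) = 3.7322, t(position 2) = 3.7349.
Expected steps from position 0 to position 3: 3.7700.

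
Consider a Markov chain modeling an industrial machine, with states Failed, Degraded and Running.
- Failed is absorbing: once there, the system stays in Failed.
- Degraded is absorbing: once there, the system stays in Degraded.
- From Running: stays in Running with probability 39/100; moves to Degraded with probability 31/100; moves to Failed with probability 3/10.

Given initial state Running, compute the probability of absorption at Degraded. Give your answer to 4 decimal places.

Let h(s) be the probability of absorption at Degraded starting from transient state s. Then h(Degraded) = 1 and h(Failed) = 0. By first-step analysis:
h(Running) = 0.3·0 + 0.31·1 + 0.39·h(Running)
Solving: h(Running) = 0.5082.
Starting from Running, the probability is 0.5082.

0.5082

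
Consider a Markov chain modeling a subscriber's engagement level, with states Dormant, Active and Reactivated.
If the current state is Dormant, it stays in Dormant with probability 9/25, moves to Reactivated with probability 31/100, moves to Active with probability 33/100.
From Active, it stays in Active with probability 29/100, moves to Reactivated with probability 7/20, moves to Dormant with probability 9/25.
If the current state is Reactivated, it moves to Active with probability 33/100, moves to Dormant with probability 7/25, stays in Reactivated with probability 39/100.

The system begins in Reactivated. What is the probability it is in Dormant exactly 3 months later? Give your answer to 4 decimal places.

Propagate the distribution vector 3 months from Reactivated.
After 0 months: (0.0000, 0.0000, 1.0000)
After 1 month: (0.2800, 0.3300, 0.3900)
After 2 months: (0.3288, 0.3168, 0.3544)
After 3 months: (0.3316, 0.3173, 0.3510)
P(in Dormant after 3 months) = 0.3316

0.3316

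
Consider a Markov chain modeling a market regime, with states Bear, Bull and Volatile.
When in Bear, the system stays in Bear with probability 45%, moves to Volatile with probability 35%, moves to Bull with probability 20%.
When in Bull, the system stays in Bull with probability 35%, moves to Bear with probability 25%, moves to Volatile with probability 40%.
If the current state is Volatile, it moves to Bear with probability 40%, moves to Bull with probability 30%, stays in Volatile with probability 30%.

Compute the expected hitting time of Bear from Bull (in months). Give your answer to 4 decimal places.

Let t(s) be the expected number of months to first reach Bear from state s, with t(Bear) = 0. Conditioning on the first month:
t(Bull) = 1 + 0.35·t(Bull) + 0.4·t(Volatile)
t(Volatile) = 1 + 0.3·t(Bull) + 0.3·t(Volatile)
Solving: t(Bull) = 3.2836, t(Volatile) = 2.8358.
Expected months from Bull to Bear: 3.2836.

3.2836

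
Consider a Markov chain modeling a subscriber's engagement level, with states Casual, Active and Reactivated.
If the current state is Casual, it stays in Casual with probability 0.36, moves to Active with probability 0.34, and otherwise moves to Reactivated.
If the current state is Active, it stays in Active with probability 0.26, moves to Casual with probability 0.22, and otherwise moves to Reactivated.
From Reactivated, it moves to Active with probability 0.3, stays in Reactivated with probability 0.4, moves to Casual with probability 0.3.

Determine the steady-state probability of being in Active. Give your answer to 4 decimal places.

0.2998

Let the stationary distribution be π with π = πP and π_1 + π_2 + π_3 = 1.
π_1 = 0.36·π_1 + 0.22·π_2 + 0.3·π_3
π_2 = 0.34·π_1 + 0.26·π_2 + 0.3·π_3
Solving with the normalization constraint gives π = (0.2936, 0.2998, 0.4066).
So the stationary probability of Active is 0.2998.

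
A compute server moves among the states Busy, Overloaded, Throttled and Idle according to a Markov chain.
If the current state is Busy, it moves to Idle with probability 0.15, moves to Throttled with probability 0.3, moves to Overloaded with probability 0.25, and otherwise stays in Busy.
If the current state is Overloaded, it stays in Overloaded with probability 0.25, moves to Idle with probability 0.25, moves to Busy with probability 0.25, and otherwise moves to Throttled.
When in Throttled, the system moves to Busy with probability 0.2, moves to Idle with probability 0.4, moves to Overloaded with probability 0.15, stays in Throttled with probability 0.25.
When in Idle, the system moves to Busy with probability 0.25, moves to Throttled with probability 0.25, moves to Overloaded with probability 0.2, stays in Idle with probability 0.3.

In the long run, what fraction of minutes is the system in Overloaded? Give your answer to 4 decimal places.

0.2098

Let the stationary distribution be π with π = πP and π_1 + π_2 + π_3 + π_4 = 1.
π_1 = 0.3·π_1 + 0.25·π_2 + 0.2·π_3 + 0.25·π_4
π_2 = 0.25·π_1 + 0.25·π_2 + 0.15·π_3 + 0.2·π_4
π_3 = 0.3·π_1 + 0.25·π_2 + 0.25·π_3 + 0.25·π_4
Solving with the normalization constraint gives π = (0.2493, 0.2098, 0.2625, 0.2784).
So the stationary probability of Overloaded is 0.2098.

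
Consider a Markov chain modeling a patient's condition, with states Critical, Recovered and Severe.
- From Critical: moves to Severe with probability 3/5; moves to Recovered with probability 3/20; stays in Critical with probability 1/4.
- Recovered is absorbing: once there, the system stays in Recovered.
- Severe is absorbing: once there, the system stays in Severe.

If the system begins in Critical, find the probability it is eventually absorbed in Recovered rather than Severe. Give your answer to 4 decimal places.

Let h(s) be the probability of absorption at Recovered starting from transient state s. Then h(Recovered) = 1 and h(Severe) = 0. By first-step analysis:
h(Critical) = 0.25·h(Critical) + 0.15·1 + 0.6·0
Solving: h(Critical) = 0.2000.
Starting from Critical, the probability is 0.2000.

0.2000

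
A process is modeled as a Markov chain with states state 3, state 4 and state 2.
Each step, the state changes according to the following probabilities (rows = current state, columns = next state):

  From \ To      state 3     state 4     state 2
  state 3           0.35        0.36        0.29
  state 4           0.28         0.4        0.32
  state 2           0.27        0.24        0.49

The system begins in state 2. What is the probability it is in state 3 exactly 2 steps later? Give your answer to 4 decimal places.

0.2940

Sum over the intermediate state after 1 step:
P = P(state 2→state 3)·P(state 3→state 3) + P(state 2→state 4)·P(state 4→state 3) + P(state 2→state 2)·P(state 2→state 3)
  = 0.27×0.35 + 0.24×0.28 + 0.49×0.27
  = 0.0945 + 0.0672 + 0.1323 = 0.2940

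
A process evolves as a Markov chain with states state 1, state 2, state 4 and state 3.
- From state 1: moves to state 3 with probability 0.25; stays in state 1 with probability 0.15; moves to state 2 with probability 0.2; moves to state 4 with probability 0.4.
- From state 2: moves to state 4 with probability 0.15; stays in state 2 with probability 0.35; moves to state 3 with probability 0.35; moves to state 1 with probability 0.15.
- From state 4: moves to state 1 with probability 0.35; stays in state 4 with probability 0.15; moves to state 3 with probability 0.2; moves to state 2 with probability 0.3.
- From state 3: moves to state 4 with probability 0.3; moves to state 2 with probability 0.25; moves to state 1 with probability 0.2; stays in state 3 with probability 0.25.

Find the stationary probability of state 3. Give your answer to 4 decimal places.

0.2658

Let the stationary distribution be π with π = πP and π_1 + π_2 + π_3 + π_4 = 1.
π_1 = 0.15·π_1 + 0.15·π_2 + 0.35·π_3 + 0.2·π_4
π_2 = 0.2·π_1 + 0.35·π_2 + 0.3·π_3 + 0.25·π_4
π_3 = 0.4·π_1 + 0.15·π_2 + 0.15·π_3 + 0.3·π_4
Solving with the normalization constraint gives π = (0.2119, 0.2795, 0.2428, 0.2658).
So the stationary probability of state 3 is 0.2658.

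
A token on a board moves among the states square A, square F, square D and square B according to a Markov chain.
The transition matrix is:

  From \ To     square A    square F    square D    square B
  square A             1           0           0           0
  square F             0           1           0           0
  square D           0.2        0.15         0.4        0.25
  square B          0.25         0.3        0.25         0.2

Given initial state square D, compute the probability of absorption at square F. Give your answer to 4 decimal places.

0.4671

Let h(s) be the probability of absorption at square F starting from transient state s. Then h(square F) = 1 and h(square A) = 0. By first-step analysis:
h(square D) = 0.2·0 + 0.15·1 + 0.4·h(square D) + 0.25·h(square B)
h(square B) = 0.25·0 + 0.3·1 + 0.25·h(square D) + 0.2·h(square B)
Solving: h(square D) = 0.4671, h(square B) = 0.5210.
Starting from square D, the probability is 0.4671.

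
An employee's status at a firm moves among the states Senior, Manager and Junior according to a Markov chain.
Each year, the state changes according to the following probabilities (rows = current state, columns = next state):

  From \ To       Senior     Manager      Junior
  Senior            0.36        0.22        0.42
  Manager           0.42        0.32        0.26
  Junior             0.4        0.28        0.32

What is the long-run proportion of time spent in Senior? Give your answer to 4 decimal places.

Let the stationary distribution be π with π = πP and π_1 + π_2 + π_3 = 1.
π_1 = 0.36·π_1 + 0.42·π_2 + 0.4·π_3
π_2 = 0.22·π_1 + 0.32·π_2 + 0.28·π_3
Solving with the normalization constraint gives π = (0.3898, 0.2673, 0.3429).
So the stationary probability of Senior is 0.3898.

0.3898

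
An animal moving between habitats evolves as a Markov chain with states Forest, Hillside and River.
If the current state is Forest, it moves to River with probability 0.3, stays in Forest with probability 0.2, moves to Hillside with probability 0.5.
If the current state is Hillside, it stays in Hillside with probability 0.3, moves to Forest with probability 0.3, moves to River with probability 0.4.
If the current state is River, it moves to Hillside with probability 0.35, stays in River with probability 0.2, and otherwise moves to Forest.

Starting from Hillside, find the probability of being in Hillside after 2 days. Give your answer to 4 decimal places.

0.3800

Sum over the intermediate state after 1 day:
P = P(Hillside→Forest)·P(Forest→Hillside) + P(Hillside→Hillside)·P(Hillside→Hillside) + P(Hillside→River)·P(River→Hillside)
  = 0.3×0.5 + 0.3×0.3 + 0.4×0.35
  = 0.1500 + 0.0900 + 0.1400 = 0.3800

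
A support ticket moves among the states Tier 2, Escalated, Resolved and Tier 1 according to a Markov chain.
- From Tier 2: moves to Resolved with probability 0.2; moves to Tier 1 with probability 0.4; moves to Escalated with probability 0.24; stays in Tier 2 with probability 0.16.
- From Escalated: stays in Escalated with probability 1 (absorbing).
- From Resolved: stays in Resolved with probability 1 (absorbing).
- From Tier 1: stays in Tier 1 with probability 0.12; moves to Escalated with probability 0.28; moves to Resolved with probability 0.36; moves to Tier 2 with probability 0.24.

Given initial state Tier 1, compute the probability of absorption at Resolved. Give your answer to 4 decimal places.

0.5448

Let h(s) be the probability of absorption at Resolved starting from transient state s. Then h(Resolved) = 1 and h(Escalated) = 0. By first-step analysis:
h(Tier 2) = 0.16·h(Tier 2) + 0.24·0 + 0.2·1 + 0.4·h(Tier 1)
h(Tier 1) = 0.24·h(Tier 2) + 0.28·0 + 0.36·1 + 0.12·h(Tier 1)
Solving: h(Tier 2) = 0.4975, h(Tier 1) = 0.5448.
Starting from Tier 1, the probability is 0.5448.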